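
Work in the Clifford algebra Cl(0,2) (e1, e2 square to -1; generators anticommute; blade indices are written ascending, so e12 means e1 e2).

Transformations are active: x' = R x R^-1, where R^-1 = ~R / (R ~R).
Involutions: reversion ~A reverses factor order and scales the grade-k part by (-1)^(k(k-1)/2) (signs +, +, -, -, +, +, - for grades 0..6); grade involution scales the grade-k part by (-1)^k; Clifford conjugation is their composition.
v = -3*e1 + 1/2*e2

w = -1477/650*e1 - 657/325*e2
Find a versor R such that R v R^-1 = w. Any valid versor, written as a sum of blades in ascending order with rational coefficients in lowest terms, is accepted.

Sketch: the shared square -37/4 makes R = v + w = -3427/650*e1 - 989/650*e2 the natural versor; its sandwich fixes that direction, negates (v - w)/2, and sends v to w.
Answer: -3427/650*e1 - 989/650*e2


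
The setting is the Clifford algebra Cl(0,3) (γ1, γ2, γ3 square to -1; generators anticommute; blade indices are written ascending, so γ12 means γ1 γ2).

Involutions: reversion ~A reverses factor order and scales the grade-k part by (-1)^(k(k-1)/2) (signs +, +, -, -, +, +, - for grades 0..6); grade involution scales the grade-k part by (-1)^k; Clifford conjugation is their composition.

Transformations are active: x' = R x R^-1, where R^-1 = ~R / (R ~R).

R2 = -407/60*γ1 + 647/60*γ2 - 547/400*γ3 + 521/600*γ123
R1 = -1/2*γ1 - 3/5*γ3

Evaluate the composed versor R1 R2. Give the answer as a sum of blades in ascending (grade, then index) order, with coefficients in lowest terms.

Distribute over the terms of R1 (each basis-blade product reordered to ascending indices, repeated generators contracted through their squares):
(-1/2*γ1) R2 = -407/120 - 647/120*γ12 + 547/800*γ13 + 521/1200*γ23
(-3/5*γ3) R2 = -1641/2000 + 521/1000*γ12 - 407/100*γ13 + 647/100*γ23
Summing the partial products and collecting blades:
Answer: -25273/6000 - 3653/750*γ12 - 2709/800*γ13 + 1657/240*γ23


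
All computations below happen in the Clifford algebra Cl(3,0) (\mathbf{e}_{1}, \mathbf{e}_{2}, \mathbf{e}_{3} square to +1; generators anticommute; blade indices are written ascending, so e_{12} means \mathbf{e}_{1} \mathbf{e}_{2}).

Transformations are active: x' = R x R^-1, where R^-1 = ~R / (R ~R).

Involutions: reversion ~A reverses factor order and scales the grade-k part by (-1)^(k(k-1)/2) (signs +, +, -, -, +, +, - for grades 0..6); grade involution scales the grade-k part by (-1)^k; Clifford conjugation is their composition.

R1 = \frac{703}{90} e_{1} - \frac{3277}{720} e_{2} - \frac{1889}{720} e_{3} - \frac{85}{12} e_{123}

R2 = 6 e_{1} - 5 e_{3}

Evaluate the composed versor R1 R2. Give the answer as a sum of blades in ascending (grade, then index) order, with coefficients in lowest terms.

Distribute over the terms of R2 (each basis-blade product reordered to ascending indices, repeated generators contracted through their squares):
R1 (6 e_{1}) = \frac{703}{15} + \frac{3277}{120} e_{12} + \frac{1889}{120} e_{13} - \frac{85}{2} e_{23}
R1 (-5 e_{3}) = \frac{1889}{144} + \frac{425}{12} e_{12} - \frac{703}{18} e_{13} + \frac{3277}{144} e_{23}
Summing the partial products and collecting blades:
Answer: \frac{43189}{720} + \frac{2509}{40} e_{12} - \frac{8393}{360} e_{13} - \frac{2843}{144} e_{23}


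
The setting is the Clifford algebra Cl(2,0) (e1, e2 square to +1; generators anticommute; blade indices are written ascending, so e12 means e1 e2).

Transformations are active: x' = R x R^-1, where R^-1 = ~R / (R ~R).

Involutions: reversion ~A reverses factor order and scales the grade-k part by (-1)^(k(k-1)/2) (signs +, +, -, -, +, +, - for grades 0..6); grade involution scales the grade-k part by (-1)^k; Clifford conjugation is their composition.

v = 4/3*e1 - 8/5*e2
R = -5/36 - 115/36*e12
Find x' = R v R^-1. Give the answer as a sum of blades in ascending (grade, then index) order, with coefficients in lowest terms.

~R = -5/36 + 115/36*e12, and R ~R = 6625/648, so R^-1 = ~R / (6625/648).
R v = 133/27*e1 + 121/27*e2
Answer: -1944/1325*e1 + 5876/3975*e2


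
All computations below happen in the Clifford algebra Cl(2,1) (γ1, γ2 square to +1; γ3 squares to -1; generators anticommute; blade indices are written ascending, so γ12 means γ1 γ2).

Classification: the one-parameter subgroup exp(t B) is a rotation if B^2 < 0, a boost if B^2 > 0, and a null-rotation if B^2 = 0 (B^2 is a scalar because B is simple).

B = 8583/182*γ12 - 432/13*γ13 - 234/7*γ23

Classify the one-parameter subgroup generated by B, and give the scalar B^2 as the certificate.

B^2 term by term: the squares give (8583/182)^2*(γ12)^2 + (-432/13)^2*(γ13)^2 + (-234/7)^2*(γ23)^2 = 73667889/33124*(-1) + 186624/169*(+1) + 54756/49*(+1) = -9/4 (each basis 2-blade squares to minus the product of its generators' squares); cross terms between blades sharing an index anticommute and cancel. So B^2 = -9/4.
Answer: rotation, certificate B^2 = -9/4. The invariant at work: B^2 = -9/4 is unchanged by conjugation, hence its sign classifies the subgroup whatever basis B is written in.


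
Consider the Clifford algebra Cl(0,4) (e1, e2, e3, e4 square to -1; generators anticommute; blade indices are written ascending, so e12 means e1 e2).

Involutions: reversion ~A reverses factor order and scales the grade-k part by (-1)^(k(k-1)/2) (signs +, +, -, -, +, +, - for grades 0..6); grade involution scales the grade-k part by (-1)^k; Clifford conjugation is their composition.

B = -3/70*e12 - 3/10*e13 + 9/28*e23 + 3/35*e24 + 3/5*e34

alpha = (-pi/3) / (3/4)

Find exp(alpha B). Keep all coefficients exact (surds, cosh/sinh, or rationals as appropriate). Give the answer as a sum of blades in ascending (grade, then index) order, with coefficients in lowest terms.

B^2 term by term: the squares give (-3/70)^2*(e12)^2 + (-3/10)^2*(e13)^2 + (9/28)^2*(e23)^2 + (3/35)^2*(e24)^2 + (3/5)^2*(e34)^2 = 9/4900*(-1) + 9/100*(-1) + 81/784*(-1) + 9/1225*(-1) + 9/25*(-1) = -9/16 (each basis 2-blade squares to minus the product of its generators' squares); cross terms between blades sharing an index anticommute and cancel; the commuting (index-disjoint) pairs give grade-4 terms 2*c*c'*(blade product), which cancel blade by blade — e1234: -9/175 + 9/175 = 0 — confirming B is simple. So B^2 = -9/16.
B^2 = -9/16 — since the square is negative, the closed form is circular: l = 3/4, alpha*l = -pi/3, so exp(alpha B) = cos(-pi/3) + (sin(-pi/3)/(3/4))*B = 1/2 + (-2*sqrt(3)/3)*B.
Answer: 1/2 + sqrt(3)/35*e12 + sqrt(3)/5*e13 - 3*sqrt(3)/14*e23 - 2*sqrt(3)/35*e24 - 2*sqrt(3)/5*e34


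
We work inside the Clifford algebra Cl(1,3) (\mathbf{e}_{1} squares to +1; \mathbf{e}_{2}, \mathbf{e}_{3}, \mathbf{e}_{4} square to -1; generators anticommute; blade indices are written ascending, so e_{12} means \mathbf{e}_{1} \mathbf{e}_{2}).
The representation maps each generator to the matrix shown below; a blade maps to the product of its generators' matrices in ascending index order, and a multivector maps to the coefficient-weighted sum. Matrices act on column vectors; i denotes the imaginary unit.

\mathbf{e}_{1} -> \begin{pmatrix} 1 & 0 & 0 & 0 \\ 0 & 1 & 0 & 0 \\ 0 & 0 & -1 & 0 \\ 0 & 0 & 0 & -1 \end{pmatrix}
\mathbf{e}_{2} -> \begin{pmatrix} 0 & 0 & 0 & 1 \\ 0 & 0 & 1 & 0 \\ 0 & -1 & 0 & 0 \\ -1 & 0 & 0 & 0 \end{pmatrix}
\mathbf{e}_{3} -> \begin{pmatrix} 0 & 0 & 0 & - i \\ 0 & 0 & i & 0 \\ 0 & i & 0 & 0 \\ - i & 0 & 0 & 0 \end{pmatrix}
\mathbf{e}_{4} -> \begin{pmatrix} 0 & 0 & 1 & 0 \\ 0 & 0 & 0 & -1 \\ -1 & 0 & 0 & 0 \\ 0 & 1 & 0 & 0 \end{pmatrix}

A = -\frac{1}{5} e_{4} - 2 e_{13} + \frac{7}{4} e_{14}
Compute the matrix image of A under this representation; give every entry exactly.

Bivector images (products of the table entries): rho(e_{13}) = rho(\mathbf{e}_{1})rho(\mathbf{e}_{3}) = \begin{pmatrix} 0 & 0 & 0 & - i \\ 0 & 0 & i & 0 \\ 0 & - i & 0 & 0 \\ i & 0 & 0 & 0 \end{pmatrix}; rho(e_{14}) = rho(\mathbf{e}_{1})rho(\mathbf{e}_{4}) = \begin{pmatrix} 0 & 0 & 1 & 0 \\ 0 & 0 & 0 & -1 \\ 1 & 0 & 0 & 0 \\ 0 & -1 & 0 & 0 \end{pmatrix}.
M = (-\frac{1}{5})*rho(e_{4}) + (-2)*rho(e_{13}) + (\frac{7}{4})*rho(e_{14}), summed entrywise:
Answer: \begin{pmatrix} 0 & 0 & \frac{31}{20} & 2 i \\ 0 & 0 & - 2 i & - \frac{31}{20} \\ \frac{39}{20} & 2 i & 0 & 0 \\ - 2 i & - \frac{39}{20} & 0 & 0 \end{pmatrix}


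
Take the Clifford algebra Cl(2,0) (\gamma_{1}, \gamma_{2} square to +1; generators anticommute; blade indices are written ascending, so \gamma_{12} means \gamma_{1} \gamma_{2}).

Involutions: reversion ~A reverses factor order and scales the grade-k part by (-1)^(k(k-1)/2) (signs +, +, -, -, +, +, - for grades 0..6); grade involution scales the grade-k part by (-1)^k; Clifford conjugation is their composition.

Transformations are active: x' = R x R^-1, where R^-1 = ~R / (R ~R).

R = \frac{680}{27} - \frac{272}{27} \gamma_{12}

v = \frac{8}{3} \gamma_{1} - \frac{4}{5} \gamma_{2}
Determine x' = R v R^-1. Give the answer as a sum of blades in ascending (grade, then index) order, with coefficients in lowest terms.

~R = \frac{680}{27} + \frac{272}{27} \gamma_{12}, and R ~R = \frac{536384}{729}, so R^-1 = ~R / (\frac{536384}{729}).
R v = \frac{30464}{405} \gamma_{1} + \frac{544}{81} \gamma_{2}
Answer: \frac{72}{29} \gamma_{1} + \frac{548}{435} \gamma_{2}


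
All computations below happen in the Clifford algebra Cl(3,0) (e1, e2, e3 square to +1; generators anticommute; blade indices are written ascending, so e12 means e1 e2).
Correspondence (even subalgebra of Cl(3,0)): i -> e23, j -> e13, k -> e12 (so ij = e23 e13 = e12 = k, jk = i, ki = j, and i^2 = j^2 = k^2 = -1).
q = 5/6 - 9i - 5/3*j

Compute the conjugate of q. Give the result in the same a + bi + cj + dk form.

In blades: q = 5/6 - 5/3*e13 - 9*e23.
Quaternion conjugation is reversion on the even subalgebra: the scalar is fixed and every grade-2 blade flips sign, giving 5/6 + 5/3*e13 + 9*e23; translating back:
Answer: 5/6 + 9i + 5/3*j


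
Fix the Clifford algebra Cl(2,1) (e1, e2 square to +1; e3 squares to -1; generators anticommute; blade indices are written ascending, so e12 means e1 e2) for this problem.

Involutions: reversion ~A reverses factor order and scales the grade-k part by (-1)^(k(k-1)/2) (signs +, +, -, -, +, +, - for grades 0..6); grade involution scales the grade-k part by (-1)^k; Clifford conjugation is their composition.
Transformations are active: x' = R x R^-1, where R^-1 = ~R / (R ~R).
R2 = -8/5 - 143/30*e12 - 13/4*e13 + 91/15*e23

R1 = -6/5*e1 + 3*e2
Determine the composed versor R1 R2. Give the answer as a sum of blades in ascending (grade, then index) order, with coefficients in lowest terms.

Distribute over the terms of R1 (each basis-blade product reordered to ascending indices, repeated generators contracted through their squares):
(-6/5*e1) R2 = 48/25*e1 + 143/25*e2 + 39/10*e3 - 182/25*e123
(3*e2) R2 = 143/10*e1 - 24/5*e2 + 91/5*e3 + 39/4*e123
Summing the partial products and collecting blades:
Answer: 811/50*e1 + 23/25*e2 + 221/10*e3 + 247/100*e123


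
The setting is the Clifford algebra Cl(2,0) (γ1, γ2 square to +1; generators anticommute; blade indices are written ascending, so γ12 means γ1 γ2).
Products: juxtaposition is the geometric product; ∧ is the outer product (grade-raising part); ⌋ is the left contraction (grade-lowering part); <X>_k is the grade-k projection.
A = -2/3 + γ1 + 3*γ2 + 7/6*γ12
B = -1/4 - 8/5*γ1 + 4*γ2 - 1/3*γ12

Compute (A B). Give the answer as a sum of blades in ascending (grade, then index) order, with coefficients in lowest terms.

step 1: 493/45 + 389/60*γ1 - 113/60*γ2 + 3143/360*γ12
Answer: 493/45 + 389/60*γ1 - 113/60*γ2 + 3143/360*γ12


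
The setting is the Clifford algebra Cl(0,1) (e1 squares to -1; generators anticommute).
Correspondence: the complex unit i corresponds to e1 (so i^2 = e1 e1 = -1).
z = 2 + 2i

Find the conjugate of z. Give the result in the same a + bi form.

In blades: z = 2 + 2*e1.
Conjugation here is Clifford conjugation: the scalar is fixed and the grade-1 and grade-2 blades all flip sign, giving 2 - 2*e1; translating back:
Answer: 2 - 2i


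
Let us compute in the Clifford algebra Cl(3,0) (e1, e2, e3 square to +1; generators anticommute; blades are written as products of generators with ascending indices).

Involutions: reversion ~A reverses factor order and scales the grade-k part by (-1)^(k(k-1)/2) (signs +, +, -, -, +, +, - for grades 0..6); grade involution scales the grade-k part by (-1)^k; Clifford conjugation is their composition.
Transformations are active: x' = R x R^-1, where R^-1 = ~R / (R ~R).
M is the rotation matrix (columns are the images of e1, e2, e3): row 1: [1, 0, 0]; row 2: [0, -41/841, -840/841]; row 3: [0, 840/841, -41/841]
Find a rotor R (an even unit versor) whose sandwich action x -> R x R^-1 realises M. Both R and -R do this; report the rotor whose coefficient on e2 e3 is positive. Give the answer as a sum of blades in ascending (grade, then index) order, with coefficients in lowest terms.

Method: write R = a + b12*e1 e2 + b13*e1 e3 + b23*e2 e3 with a^2 + b12^2 + b13^2 + b23^2 = 1 (so R^-1 = ~R). Expanding the columns R e_j ~R gives tr M = 4a^2 - 1 and, from the antisymmetric part, M21 - M12 = -4a*b12, M13 - M31 = 4a*b13, M32 - M23 = -4a*b23.
Here tr M = 759/841, so a^2 = (1 + tr M)/4 = 400/841 and a = ±20/29. Taking a = 20/29: M21 - M12 = 0, M13 - M31 = 0, M32 - M23 = 1680/841, giving b12 = 0, b13 = 0, b23 = -21/29, i.e. R = 20/29 - 21/29*e2 e3.
Its e2 e3 coefficient is negative, so report the other preimage -R.
Answer: -20/29 + 21/29*e2 e3. Note: both R and -R realise this M (trace 759/841); the covering map identifies them, and the e2 e3-coefficient sign is the tie-breaker.


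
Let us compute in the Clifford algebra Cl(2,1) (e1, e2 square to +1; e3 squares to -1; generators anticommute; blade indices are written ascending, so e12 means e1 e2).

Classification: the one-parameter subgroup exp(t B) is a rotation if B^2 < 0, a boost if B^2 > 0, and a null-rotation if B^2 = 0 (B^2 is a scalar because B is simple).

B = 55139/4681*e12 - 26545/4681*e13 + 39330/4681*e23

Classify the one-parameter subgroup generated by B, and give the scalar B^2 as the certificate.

B^2 term by term: the squares give (55139/4681)^2*(e12)^2 + (-26545/4681)^2*(e13)^2 + (39330/4681)^2*(e23)^2 = 3040309321/21911761*(-1) + 704637025/21911761*(+1) + 1546848900/21911761*(+1) = -36 (each basis 2-blade squares to minus the product of its generators' squares); cross terms between blades sharing an index anticommute and cancel. So B^2 = -36.
Answer: rotation, certificate B^2 = -36. B^2 = -36 is basis-independent, so its sign is the whole story.


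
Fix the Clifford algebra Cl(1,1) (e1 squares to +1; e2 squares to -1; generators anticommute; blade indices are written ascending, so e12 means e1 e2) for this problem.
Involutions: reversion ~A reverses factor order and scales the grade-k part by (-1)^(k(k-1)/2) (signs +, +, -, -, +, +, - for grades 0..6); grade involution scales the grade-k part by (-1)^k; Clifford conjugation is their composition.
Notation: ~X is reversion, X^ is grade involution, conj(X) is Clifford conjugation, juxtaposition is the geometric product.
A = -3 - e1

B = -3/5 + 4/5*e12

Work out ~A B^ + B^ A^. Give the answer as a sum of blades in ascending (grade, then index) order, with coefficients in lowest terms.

first term: 9/5 + 3/5*e1 - 4/5*e2 - 12/5*e12
second term: 9/5 - 3/5*e1 - 4/5*e2 - 12/5*e12
Answer: 18/5 - 8/5*e2 - 24/5*e12


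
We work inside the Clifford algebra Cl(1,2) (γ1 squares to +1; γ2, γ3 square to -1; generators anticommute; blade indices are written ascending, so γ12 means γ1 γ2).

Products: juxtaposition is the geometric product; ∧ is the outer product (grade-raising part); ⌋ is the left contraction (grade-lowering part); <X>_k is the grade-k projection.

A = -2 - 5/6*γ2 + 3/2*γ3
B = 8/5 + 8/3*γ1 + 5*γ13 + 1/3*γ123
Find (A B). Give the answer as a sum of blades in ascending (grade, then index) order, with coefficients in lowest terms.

step 1: -16/5 + 13/6*γ1 - 4/3*γ2 + 12/5*γ3 + 31/18*γ12 - 257/18*γ13 + 7/2*γ123
Answer: -16/5 + 13/6*γ1 - 4/3*γ2 + 12/5*γ3 + 31/18*γ12 - 257/18*γ13 + 7/2*γ123


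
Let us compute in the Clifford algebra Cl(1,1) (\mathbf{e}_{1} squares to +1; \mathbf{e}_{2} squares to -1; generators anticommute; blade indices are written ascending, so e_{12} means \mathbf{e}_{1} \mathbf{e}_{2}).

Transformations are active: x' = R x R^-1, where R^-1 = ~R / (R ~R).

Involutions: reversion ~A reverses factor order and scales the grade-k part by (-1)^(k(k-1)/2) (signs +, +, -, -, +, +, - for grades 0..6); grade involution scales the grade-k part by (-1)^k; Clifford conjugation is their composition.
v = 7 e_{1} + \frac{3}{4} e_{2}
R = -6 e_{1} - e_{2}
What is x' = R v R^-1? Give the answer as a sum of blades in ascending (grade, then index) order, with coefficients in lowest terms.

~R = -6 e_{1} - e_{2}, and R ~R = 35, so R^-1 = ~R / (35).
R v = -\frac{165}{4} + \frac{5}{2} e_{12}
Answer: \frac{50}{7} e_{1} + \frac{45}{28} e_{2}


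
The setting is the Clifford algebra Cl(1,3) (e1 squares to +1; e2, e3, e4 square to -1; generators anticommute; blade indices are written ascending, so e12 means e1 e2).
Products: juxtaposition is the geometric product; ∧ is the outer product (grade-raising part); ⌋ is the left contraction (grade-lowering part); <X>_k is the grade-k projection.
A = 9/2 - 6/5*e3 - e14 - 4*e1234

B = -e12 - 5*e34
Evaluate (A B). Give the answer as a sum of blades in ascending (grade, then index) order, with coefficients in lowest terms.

step 1: -6*e4 - 49/2*e12 + 5*e13 + e24 - 37/2*e34 + 6/5*e123
Answer: -6*e4 - 49/2*e12 + 5*e13 + e24 - 37/2*e34 + 6/5*e123


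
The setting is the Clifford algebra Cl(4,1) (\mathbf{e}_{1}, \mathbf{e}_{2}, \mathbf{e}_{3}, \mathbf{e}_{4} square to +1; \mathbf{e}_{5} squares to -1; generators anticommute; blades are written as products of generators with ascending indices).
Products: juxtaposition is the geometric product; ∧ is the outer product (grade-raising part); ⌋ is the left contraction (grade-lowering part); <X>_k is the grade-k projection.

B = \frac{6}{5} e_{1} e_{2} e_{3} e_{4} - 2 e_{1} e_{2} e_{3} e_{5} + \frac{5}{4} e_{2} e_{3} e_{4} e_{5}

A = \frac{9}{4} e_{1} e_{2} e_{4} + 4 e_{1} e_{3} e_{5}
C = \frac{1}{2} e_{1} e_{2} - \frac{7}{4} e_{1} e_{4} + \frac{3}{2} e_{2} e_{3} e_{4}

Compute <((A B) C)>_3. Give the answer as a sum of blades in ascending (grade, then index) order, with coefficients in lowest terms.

step 1: -8 e_{2} + \frac{27}{10} e_{3} - 5 e_{1} e_{2} e_{4} + \frac{45}{16} e_{1} e_{3} e_{5} + \frac{24}{5} e_{2} e_{4} e_{5} - \frac{9}{2} e_{3} e_{4} e_{5}
step 2: 4 e_{1} + \frac{35}{4} e_{2} + \frac{5}{2} e_{4} - \frac{15}{2} e_{1} e_{3} - \frac{81}{20} e_{2} e_{4} - \frac{27}{4} e_{2} e_{5} - 12 e_{3} e_{4} - \frac{36}{5} e_{3} e_{5} + \frac{27}{20} e_{1} e_{2} e_{3} - 14 e_{1} e_{2} e_{4} - \frac{42}{5} e_{1} e_{2} e_{5} + \frac{189}{40} e_{1} e_{3} e_{4} + \frac{63}{8} e_{1} e_{3} e_{5} - \frac{12}{5} e_{1} e_{4} e_{5} + \frac{45}{32} e_{2} e_{3} e_{5} + \frac{315}{64} e_{3} e_{4} e_{5} + \frac{135}{32} e_{1} e_{2} e_{4} e_{5} - \frac{9}{4} e_{1} e_{2} e_{3} e_{4} e_{5}
step 3: \frac{27}{20} e_{1} e_{2} e_{3} - 14 e_{1} e_{2} e_{4} - \frac{42}{5} e_{1} e_{2} e_{5} + \frac{189}{40} e_{1} e_{3} e_{4} + \frac{63}{8} e_{1} e_{3} e_{5} - \frac{12}{5} e_{1} e_{4} e_{5} + \frac{45}{32} e_{2} e_{3} e_{5} + \frac{315}{64} e_{3} e_{4} e_{5}
Answer: \frac{27}{20} e_{1} e_{2} e_{3} - 14 e_{1} e_{2} e_{4} - \frac{42}{5} e_{1} e_{2} e_{5} + \frac{189}{40} e_{1} e_{3} e_{4} + \frac{63}{8} e_{1} e_{3} e_{5} - \frac{12}{5} e_{1} e_{4} e_{5} + \frac{45}{32} e_{2} e_{3} e_{5} + \frac{315}{64} e_{3} e_{4} e_{5}


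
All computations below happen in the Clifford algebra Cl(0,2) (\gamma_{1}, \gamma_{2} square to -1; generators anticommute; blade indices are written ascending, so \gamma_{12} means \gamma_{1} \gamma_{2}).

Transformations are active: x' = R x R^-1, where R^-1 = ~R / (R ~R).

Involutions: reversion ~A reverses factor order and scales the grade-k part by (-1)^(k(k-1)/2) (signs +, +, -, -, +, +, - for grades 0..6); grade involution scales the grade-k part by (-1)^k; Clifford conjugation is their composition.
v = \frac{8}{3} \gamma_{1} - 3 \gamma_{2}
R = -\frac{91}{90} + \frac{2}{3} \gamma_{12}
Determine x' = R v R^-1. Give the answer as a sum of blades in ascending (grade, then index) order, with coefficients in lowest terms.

~R = -\frac{91}{90} - \frac{2}{3} \gamma_{12}, and R ~R = \frac{11881}{8100}, so R^-1 = ~R / (\frac{11881}{8100}).
R v = -\frac{94}{135} \gamma_{1} + \frac{433}{90} \gamma_{2}
Answer: -\frac{60832}{35643} \gamma_{1} - \frac{43163}{11881} \gamma_{2}


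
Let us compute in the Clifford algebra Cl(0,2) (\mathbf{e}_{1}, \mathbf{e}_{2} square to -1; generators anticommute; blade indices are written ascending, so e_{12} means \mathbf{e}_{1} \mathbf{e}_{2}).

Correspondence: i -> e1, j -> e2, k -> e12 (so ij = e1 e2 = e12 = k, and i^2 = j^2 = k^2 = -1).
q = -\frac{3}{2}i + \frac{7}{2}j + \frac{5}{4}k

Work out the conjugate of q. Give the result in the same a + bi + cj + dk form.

In blades: q = -\frac{3}{2} e_{1} + \frac{7}{2} e_{2} + \frac{5}{4} e_{12}.
Conjugation here is Clifford conjugation: the scalar is fixed and the grade-1 and grade-2 blades all flip sign, giving \frac{3}{2} e_{1} - \frac{7}{2} e_{2} - \frac{5}{4} e_{12}; translating back:
Answer: \frac{3}{2}i - \frac{7}{2}j - \frac{5}{4}k


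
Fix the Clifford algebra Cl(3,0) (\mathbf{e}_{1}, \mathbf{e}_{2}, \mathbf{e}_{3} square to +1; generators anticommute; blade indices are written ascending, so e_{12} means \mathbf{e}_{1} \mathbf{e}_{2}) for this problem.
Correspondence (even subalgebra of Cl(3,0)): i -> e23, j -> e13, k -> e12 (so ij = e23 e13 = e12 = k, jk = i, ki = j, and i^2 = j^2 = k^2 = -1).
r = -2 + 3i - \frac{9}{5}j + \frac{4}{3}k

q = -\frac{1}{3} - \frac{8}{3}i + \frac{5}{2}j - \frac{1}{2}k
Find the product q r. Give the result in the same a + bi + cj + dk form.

In blades: q = -\frac{1}{3} - \frac{1}{2} e_{12} + \frac{5}{2} e_{13} - \frac{8}{3} e_{23}, r = -2 + \frac{4}{3} e_{12} - \frac{9}{5} e_{13} + 3 e_{23}.
Distribute q over r term by term (generator squares from the signature, products reordered to ascending indices): (-\frac{1}{3})*r = \frac{2}{3} - \frac{4}{9} e_{12} + \frac{3}{5} e_{13} - e_{23}; (-\frac{1}{2} e_{12})*r = \frac{2}{3} + e_{12} - \frac{3}{2} e_{13} - \frac{9}{10} e_{23}; (\frac{5}{2} e_{13})*r = \frac{9}{2} - \frac{15}{2} e_{12} - 5 e_{13} + \frac{10}{3} e_{23}; (-\frac{8}{3} e_{23})*r = 8 + \frac{24}{5} e_{12} + \frac{32}{9} e_{13} + \frac{16}{3} e_{23}.
Sum: \frac{83}{6} - \frac{193}{90} e_{12} - \frac{211}{90} e_{13} + \frac{203}{30} e_{23}; translating back through the correspondence:
Answer: \frac{83}{6} + \frac{203}{30}i - \frac{211}{90}j - \frac{193}{90}k


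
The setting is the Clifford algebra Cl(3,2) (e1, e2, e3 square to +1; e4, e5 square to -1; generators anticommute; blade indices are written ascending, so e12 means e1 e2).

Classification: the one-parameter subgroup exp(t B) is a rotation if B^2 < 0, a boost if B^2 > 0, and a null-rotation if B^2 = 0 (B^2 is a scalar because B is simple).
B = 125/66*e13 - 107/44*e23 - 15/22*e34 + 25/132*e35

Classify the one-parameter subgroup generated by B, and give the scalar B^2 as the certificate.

B^2 term by term: the squares give (125/66)^2*(e13)^2 + (-107/44)^2*(e23)^2 + (-15/22)^2*(e34)^2 + (25/132)^2*(e35)^2 = 15625/4356*(-1) + 11449/1936*(-1) + 225/484*(+1) + 625/17424*(+1) = -9 (each basis 2-blade squares to minus the product of its generators' squares); cross terms between blades sharing an index anticommute and cancel. So B^2 = -9.
Answer: rotation, certificate B^2 = -9. No conjugation can change B^2 = -9; the sign gives the class.


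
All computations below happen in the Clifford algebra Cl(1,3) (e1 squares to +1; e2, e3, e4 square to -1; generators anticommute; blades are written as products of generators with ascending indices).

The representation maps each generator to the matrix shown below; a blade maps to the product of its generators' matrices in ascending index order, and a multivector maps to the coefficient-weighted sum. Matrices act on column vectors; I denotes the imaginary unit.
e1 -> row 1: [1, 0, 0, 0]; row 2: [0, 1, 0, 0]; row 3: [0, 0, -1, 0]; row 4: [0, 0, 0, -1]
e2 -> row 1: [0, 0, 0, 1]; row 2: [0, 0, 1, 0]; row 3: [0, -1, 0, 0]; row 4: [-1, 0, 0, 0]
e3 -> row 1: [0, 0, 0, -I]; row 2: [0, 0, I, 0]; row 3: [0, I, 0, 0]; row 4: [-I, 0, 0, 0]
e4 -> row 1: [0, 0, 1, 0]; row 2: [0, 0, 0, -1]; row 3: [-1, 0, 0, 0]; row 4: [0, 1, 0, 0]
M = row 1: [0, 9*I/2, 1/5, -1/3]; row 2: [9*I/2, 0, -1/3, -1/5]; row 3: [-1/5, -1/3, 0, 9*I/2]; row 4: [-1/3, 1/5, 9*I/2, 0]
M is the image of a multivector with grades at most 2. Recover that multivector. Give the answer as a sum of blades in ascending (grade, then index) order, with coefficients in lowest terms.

Method: the blade images are trace-orthogonal — tr(rho(e_A) rho(e_B)^-1) = 4 if A = B and 0 otherwise — and rho(e_A)^-1 = (e_A)^2 * rho(e_A) with (e_A)^2 = +1 or -1, so the coefficient of e_A in the preimage is (e_A)^2 * tr(M rho(e_A))/4.
Nonzero projections over blades of grade <= 2: e4: (e4)^2 = -1, tr(M rho(e4)) = -4/5, coefficient 1/5; e1 e2: (e1 e2)^2 = +1, tr(M rho(e1 e2)) = -4/3, coefficient -1/3; e3 e4: (e3 e4)^2 = -1, tr(M rho(e3 e4)) = 18, coefficient -9/2. Every other blade of grade <= 2 projects to 0.
Answer: 1/5*e4 - 1/3*e1 e2 - 9/2*e3 e4


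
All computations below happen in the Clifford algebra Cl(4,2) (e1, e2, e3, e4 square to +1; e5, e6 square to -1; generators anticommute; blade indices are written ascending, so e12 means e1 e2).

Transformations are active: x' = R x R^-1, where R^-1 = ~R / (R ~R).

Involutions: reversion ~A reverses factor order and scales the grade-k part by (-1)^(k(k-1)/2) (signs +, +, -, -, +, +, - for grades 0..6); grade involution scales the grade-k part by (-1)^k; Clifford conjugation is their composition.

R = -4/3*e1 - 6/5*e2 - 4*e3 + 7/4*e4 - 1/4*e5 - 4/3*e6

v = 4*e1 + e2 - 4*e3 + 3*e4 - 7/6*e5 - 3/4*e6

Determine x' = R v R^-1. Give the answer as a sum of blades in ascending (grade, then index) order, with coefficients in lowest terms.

~R = -4/3*e1 - 6/5*e2 - 4*e3 + 7/4*e4 - 1/4*e5 - 4/3*e6, and R ~R = 511/25, so R^-1 = ~R / (511/25).
R v = 537/40 + 52/15*e12 + 64/3*e13 - 11*e14 + 23/9*e15 + 19/3*e16 + 44/5*e23 - 107/20*e24 + 33/20*e25 + 67/30*e26 - 5*e34 + 11/3*e35 - 7/3*e36 - 31/24*e45 + 43/16*e46 - 197/144*e56
Answer: -2939/511*e1 - 2633/1022*e2 - 641/511*e3 - 819/1168*e4 + 20561/24528*e5 - 2047/2044*e6


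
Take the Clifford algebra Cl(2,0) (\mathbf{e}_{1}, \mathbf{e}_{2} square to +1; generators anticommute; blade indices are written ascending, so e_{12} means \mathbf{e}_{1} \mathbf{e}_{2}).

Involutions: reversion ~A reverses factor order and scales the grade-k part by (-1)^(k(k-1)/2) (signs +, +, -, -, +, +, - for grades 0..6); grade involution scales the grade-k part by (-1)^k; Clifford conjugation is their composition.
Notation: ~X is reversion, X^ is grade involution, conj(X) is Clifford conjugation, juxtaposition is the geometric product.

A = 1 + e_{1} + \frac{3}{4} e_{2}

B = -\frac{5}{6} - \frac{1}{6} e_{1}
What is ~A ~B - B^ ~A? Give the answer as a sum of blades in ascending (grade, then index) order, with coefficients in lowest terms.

first term: -1 - e_{1} - \frac{5}{8} e_{2} + \frac{1}{8} e_{12}
second term: -\frac{2}{3} - \frac{2}{3} e_{1} - \frac{5}{8} e_{2} + \frac{1}{8} e_{12}
Answer: -\frac{1}{3} - \frac{1}{3} e_{1}


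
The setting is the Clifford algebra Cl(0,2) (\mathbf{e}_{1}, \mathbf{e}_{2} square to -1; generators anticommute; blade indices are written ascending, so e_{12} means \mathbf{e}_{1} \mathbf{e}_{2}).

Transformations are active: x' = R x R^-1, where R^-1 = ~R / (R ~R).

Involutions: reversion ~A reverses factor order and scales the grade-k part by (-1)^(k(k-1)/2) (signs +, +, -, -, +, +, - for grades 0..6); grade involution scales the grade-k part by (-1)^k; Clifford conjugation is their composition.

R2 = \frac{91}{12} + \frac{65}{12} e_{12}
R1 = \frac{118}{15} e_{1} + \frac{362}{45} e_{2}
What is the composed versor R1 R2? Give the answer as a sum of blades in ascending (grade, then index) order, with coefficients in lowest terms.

Distribute over the terms of R1 (each basis-blade product reordered to ascending indices, repeated generators contracted through their squares):
(\frac{118}{15} e_{1}) R2 = \frac{5369}{90} e_{1} - \frac{767}{18} e_{2}
(\frac{362}{45} e_{2}) R2 = \frac{2353}{54} e_{1} + \frac{16471}{270} e_{2}
Summing the partial products and collecting blades:
Answer: \frac{13936}{135} e_{1} + \frac{2483}{135} e_{2}


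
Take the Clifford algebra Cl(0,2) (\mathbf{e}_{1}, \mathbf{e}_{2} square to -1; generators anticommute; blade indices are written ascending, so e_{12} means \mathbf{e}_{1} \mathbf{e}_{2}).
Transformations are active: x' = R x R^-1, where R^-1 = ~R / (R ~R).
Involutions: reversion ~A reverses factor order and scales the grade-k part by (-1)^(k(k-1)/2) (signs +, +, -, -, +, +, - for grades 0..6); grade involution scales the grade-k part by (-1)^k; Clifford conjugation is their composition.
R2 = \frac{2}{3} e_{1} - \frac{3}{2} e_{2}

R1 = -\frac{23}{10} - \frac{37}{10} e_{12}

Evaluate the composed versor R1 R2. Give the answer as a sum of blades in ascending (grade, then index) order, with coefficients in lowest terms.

Distribute over the terms of R1 (each basis-blade product reordered to ascending indices, repeated generators contracted through their squares):
(-\frac{23}{10}) R2 = -\frac{23}{15} e_{1} + \frac{69}{20} e_{2}
(-\frac{37}{10} e_{12}) R2 = -\frac{111}{20} e_{1} - \frac{37}{15} e_{2}
Summing the partial products and collecting blades:
Answer: -\frac{85}{12} e_{1} + \frac{59}{60} e_{2}


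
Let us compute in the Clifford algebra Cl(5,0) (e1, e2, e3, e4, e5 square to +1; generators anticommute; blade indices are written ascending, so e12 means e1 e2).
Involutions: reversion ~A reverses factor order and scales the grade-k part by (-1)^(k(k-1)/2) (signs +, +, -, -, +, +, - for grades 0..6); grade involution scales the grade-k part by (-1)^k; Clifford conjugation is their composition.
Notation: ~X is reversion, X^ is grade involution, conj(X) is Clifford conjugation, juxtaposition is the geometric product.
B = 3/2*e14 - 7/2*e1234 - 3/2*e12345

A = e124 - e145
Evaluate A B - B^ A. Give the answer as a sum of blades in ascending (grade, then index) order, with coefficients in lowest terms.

first term: 3/2*e2 - 7/2*e3 + 3/2*e5 - 3/2*e23 - 3/2*e35 - 7/2*e235
second term: 3/2*e2 + 7/2*e3 + 3/2*e5 + 3/2*e23 + 3/2*e35 - 7/2*e235
Answer: -7*e3 - 3*e23 - 3*e35


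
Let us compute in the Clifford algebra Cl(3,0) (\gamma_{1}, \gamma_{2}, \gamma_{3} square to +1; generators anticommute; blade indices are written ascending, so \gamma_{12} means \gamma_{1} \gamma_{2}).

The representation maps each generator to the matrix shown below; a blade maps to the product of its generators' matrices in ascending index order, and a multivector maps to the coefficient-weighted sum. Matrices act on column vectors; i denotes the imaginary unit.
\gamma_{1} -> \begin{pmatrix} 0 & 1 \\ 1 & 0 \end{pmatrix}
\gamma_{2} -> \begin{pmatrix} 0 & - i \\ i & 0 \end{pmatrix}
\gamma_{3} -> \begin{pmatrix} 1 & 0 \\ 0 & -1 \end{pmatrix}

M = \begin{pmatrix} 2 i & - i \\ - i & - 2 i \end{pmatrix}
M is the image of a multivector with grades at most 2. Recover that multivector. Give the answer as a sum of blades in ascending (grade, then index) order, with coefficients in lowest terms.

Method: 1, rho(\gamma_{1}), rho(\gamma_{2}), rho(\gamma_{3}) form a trace-orthogonal basis of the 2x2 complex matrices (tr(X Y) = 2 if X = Y, else 0), so M = m0*1 + m1*rho(\gamma_{1}) + m2*rho(\gamma_{2}) + m3*rho(\gamma_{3}) with m0 = tr(M)/2 = 0, m1 = tr(M rho(\gamma_{1}))/2 = - i, m2 = tr(M rho(\gamma_{2}))/2 = 0, m3 = tr(M rho(\gamma_{3}))/2 = 2 i.
Multiplying table entries, the bivector images are rho(\gamma_{12}) = i*rho(\gamma_{3}), rho(\gamma_{13}) = -i*rho(\gamma_{2}), rho(\gamma_{23}) = i*rho(\gamma_{1}); with real blade coefficients the real parts of m0..m3 are the coefficients of 1, \gamma_{1}, \gamma_{2}, \gamma_{3} and the imaginary parts give the bivectors (\gamma_{23}: Im m1, \gamma_{13}: -Im m2, \gamma_{12}: Im m3).
Answer: 2 \gamma_{12} - \gamma_{23}


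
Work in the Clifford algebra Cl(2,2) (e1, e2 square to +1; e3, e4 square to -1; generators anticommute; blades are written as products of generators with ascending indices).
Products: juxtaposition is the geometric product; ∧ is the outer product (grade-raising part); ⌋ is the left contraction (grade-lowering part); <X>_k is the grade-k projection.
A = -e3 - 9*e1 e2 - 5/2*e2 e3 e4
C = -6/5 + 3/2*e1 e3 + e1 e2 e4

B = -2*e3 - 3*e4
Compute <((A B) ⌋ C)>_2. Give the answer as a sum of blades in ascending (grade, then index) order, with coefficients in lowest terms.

step 1: -2 - 15/2*e2 e3 + 5*e2 e4 + 3*e3 e4 + 18*e1 e2 e3 + 27*e1 e2 e4
step 2: 147/5 + 5*e1 - 3*e1 e3 - 2*e1 e2 e4
step 3: -3*e1 e3
Answer: -3*e1 e3


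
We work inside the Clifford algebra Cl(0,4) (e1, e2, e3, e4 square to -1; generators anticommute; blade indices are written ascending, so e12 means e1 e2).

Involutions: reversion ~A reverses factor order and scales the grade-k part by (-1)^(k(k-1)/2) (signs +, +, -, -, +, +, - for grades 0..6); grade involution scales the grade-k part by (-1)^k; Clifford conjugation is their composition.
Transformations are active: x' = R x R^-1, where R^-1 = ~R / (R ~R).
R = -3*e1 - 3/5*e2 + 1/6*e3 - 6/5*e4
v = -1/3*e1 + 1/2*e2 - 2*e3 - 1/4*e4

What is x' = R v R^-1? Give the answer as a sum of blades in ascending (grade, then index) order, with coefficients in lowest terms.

~R = -3*e1 - 3/5*e2 + 1/6*e3 - 6/5*e4, and R ~R = -1949/180, so R^-1 = ~R / (-1949/180).
R v = -2/3 - 17/10*e12 + 109/18*e13 + 7/20*e14 + 67/60*e23 + 3/4*e24 - 293/120*e34
Answer: -211/5847*e1 - 2237/3898*e2 + 3938/1949*e3 + 797/7796*e4


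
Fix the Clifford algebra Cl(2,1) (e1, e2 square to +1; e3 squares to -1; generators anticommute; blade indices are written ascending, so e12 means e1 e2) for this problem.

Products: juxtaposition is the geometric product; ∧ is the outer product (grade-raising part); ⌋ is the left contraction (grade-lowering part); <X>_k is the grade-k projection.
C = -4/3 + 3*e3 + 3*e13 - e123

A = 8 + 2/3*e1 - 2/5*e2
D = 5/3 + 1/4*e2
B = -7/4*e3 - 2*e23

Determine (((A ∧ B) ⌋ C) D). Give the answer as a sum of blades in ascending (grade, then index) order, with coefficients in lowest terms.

step 1: -14*e3 - 7/6*e13 - 153/10*e23 - 4/3*e123
step 2: 239/6 - 267/10*e1 - 7/6*e2 - 14*e12
step 3: 4759/72 - 48*e1 + 577/72*e2 - 3601/120*e12
Answer: 4759/72 - 48*e1 + 577/72*e2 - 3601/120*e12


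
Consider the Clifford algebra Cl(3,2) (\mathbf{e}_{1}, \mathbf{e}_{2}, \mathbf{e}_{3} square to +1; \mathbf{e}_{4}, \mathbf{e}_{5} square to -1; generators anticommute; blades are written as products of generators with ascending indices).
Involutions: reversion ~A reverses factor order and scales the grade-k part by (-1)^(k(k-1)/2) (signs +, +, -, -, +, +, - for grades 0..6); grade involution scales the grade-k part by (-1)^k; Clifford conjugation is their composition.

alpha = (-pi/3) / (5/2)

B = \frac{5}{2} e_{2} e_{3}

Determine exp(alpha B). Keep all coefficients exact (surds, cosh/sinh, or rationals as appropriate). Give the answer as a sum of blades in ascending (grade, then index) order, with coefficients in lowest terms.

B^2 = (\frac{5}{2})^2*(e_{2} e_{3})^2 = \frac{25}{4}*(-1) = -\frac{25}{4} (a basis 2-blade squares to minus the product of its generators' squares).
B^2 = -\frac{25}{4} — the series telescopes trigonometrically here: l = \frac{5}{2}, alpha*l = - \frac{\pi}{3}, so exp(alpha B) = cos(- \frac{\pi}{3}) + (sin(- \frac{\pi}{3})/(\frac{5}{2}))*B = \frac{1}{2} + (- \frac{\sqrt{3}}{5})*B.
Answer: \frac{1}{2} - \frac{\sqrt{3}}{2} e_{2} e_{3}


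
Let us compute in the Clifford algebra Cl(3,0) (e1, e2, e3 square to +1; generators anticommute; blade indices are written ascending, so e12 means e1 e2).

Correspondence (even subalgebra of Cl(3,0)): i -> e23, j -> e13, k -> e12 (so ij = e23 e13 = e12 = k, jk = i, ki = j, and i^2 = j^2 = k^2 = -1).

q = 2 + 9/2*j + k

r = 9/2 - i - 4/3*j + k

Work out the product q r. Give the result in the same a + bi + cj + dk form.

In blades: q = 2 + e12 + 9/2*e13, r = 9/2 + e12 - 4/3*e13 - e23.
Distribute q over r term by term (generator squares from the signature, products reordered to ascending indices): (2)*r = 9 + 2*e12 - 8/3*e13 - 2*e23; (e12)*r = -1 + 9/2*e12 - e13 + 4/3*e23; (9/2*e13)*r = 6 + 9/2*e12 + 81/4*e13 + 9/2*e23.
Sum: 14 + 11*e12 + 199/12*e13 + 23/6*e23; translating back through the correspondence:
Answer: 14 + 23/6*i + 199/12*j + 11k


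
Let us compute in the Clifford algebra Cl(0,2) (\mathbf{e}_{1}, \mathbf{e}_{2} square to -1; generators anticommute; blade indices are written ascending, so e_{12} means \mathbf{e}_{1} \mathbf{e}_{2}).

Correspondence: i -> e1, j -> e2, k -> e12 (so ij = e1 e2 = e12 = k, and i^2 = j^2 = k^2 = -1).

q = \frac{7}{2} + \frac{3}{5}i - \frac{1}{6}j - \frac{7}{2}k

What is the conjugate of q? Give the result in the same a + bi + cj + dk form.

In blades: q = \frac{7}{2} + \frac{3}{5} e_{1} - \frac{1}{6} e_{2} - \frac{7}{2} e_{12}.
Conjugation here is Clifford conjugation: the scalar is fixed and the grade-1 and grade-2 blades all flip sign, giving \frac{7}{2} - \frac{3}{5} e_{1} + \frac{1}{6} e_{2} + \frac{7}{2} e_{12}; translating back:
Answer: \frac{7}{2} - \frac{3}{5}i + \frac{1}{6}j + \frac{7}{2}k


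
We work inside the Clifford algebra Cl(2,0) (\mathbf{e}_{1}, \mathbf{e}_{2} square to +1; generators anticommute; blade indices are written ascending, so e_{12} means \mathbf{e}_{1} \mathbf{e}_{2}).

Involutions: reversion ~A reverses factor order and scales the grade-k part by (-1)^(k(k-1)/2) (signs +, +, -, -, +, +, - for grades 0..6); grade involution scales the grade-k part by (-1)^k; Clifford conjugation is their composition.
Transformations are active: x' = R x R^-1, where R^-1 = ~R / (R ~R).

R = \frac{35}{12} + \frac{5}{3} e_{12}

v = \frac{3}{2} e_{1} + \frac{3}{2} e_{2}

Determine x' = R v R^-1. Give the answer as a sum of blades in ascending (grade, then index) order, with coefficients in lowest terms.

~R = \frac{35}{12} - \frac{5}{3} e_{12}, and R ~R = \frac{1625}{144}, so R^-1 = ~R / (\frac{1625}{144}).
R v = \frac{55}{8} e_{1} + \frac{15}{8} e_{2}
Answer: \frac{267}{130} e_{1} - \frac{69}{130} e_{2}


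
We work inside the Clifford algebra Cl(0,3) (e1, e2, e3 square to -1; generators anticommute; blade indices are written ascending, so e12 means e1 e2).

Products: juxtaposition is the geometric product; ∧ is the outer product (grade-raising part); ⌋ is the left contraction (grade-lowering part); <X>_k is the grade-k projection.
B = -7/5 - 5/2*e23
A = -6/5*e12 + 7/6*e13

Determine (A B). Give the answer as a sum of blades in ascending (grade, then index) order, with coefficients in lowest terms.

step 1: -371/300*e12 - 139/30*e13
Answer: -371/300*e12 - 139/30*e13


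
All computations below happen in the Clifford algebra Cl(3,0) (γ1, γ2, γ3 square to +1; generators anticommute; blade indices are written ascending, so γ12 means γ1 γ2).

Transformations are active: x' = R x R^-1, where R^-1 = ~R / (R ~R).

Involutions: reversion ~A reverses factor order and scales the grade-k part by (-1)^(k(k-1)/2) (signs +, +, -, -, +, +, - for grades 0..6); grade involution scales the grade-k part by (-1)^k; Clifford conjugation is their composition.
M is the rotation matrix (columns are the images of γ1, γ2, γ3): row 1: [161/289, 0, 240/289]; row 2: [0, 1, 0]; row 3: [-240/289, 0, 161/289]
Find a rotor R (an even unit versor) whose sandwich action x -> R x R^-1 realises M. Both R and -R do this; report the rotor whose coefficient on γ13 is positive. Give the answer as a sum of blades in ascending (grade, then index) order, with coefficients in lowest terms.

Method: write R = a + b12*γ12 + b13*γ13 + b23*γ23 with a^2 + b12^2 + b13^2 + b23^2 = 1 (so R^-1 = ~R). Expanding the columns R e_j ~R gives tr M = 4a^2 - 1 and, from the antisymmetric part, M21 - M12 = -4a*b12, M13 - M31 = 4a*b13, M32 - M23 = -4a*b23.
Here tr M = 611/289, so a^2 = (1 + tr M)/4 = 225/289 and a = ±15/17. Taking a = 15/17: M21 - M12 = 0, M13 - M31 = 480/289, M32 - M23 = 0, giving b12 = 0, b13 = 8/17, b23 = 0, i.e. R = 15/17 + 8/17*γ13.
Its γ13 coefficient is already positive.
Answer: 15/17 + 8/17*γ13. Recall the cover is two-to-one: with M of trace 611/289, both preimages act alike, and the stated γ13 sign chooses the sheet.
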